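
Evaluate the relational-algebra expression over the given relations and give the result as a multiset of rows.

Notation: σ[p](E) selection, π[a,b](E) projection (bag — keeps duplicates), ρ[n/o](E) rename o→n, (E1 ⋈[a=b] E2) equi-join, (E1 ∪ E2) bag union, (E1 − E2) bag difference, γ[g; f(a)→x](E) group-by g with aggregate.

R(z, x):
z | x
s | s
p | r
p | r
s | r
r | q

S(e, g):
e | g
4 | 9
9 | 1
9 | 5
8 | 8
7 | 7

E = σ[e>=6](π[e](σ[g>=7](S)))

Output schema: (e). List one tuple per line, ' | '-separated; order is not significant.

Subexpression sizes:
  S → 5
  σ[g>=7](S) → 3
  π[e](σ[g>=7](S)) → 3
  σ[e>=6](π[e](σ[g>=7](S))) → 2

== RESULT ==
e
7
8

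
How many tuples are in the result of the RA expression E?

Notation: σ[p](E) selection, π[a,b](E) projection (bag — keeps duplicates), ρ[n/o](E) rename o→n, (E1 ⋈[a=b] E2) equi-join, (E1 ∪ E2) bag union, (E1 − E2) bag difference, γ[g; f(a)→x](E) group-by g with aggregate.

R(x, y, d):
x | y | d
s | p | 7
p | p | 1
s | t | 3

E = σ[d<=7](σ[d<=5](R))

Subexpression sizes:
  R → 3
  σ[d<=5](R) → 2
  σ[d<=7](σ[d<=5](R)) → 2

|E| = 2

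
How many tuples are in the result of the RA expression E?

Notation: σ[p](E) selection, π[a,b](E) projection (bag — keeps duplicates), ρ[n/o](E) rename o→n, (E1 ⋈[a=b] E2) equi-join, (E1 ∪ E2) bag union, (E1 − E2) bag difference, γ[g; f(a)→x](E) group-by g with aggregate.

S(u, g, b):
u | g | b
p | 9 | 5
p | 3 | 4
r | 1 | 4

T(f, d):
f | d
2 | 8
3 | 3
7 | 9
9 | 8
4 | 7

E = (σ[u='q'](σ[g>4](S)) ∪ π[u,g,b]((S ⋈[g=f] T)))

Per-node cardinality:
  S → 3
  σ[g>4](S) → 1
  σ[u='q'](σ[g>4](S)) → 0
  S → 3
  T → 5
  (S ⋈[g=f] T) → 2
  π[u,g,b]((S ⋈[g=f] T)) → 2
  (σ[u='q'](σ[g>4](S)) ∪ π[u,g,b]((S ⋈[g=f] T))) → 2

|E| = 2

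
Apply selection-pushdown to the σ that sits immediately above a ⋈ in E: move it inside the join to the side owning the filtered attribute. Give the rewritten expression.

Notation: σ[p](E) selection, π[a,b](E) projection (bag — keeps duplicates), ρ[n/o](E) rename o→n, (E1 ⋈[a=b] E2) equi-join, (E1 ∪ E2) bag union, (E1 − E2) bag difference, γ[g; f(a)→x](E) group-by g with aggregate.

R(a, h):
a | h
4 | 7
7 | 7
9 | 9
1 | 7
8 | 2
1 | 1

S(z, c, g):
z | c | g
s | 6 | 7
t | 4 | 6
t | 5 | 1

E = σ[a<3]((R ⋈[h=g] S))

σ filters on a, owned by the left side.
E' = (σ[a<3](R) ⋈[h=g] S)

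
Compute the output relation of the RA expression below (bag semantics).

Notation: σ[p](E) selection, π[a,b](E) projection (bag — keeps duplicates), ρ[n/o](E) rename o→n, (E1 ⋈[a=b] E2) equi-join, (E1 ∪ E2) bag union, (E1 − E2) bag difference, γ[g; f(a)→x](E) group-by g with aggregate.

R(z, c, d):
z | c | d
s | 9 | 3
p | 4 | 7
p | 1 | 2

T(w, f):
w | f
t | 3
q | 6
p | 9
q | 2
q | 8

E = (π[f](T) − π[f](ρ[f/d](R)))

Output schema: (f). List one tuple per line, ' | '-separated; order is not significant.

Per-node cardinality:
  T → 5
  π[f](T) → 5
  R → 3
  ρ[f/d](R) → 3
  π[f](ρ[f/d](R)) → 3
  (π[f](T) − π[f](ρ[f/d](R))) → 3

== RESULT ==
f
6
8
9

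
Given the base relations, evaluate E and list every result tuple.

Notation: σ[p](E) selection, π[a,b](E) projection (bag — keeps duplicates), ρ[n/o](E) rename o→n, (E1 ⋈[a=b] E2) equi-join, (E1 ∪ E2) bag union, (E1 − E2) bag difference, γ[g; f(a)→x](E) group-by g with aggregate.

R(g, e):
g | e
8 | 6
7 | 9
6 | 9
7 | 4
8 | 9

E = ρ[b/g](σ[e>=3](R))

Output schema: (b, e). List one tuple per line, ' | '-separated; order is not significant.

Per-node cardinality:
  R → 5
  σ[e>=3](R) → 5
  ρ[b/g](σ[e>=3](R)) → 5

== RESULT ==
b | e
6 | 9
7 | 4
7 | 9
8 | 6
8 | 9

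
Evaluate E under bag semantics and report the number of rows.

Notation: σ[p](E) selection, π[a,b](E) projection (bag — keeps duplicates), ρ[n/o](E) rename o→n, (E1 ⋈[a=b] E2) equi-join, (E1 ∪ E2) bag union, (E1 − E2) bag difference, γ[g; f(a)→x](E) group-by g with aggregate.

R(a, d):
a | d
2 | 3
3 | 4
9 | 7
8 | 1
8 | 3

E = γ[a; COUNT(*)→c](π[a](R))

Stepwise |·|:
  R → 5
  π[a](R) → 5
  γ[a; COUNT(*)→c](π[a](R)) → 4

|E| = 4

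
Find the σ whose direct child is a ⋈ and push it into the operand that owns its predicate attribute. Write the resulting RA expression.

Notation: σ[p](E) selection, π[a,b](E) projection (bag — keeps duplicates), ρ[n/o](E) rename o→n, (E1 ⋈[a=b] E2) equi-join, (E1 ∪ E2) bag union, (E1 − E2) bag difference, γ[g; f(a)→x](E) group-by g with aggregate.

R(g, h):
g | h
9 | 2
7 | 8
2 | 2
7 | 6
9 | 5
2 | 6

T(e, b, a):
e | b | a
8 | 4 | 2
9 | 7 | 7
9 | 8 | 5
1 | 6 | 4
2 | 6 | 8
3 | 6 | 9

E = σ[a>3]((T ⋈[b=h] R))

σ filters on a, owned by the left side.
E' = (σ[a>3](T) ⋈[b=h] R)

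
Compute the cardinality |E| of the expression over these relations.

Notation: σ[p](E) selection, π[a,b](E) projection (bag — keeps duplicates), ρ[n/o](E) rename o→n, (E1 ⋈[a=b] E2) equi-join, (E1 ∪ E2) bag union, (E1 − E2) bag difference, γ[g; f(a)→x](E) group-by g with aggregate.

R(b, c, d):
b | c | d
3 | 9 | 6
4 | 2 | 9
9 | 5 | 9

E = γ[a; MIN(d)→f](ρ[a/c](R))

Per-node cardinality:
  R → 3
  ρ[a/c](R) → 3
  γ[a; MIN(d)→f](ρ[a/c](R)) → 3

|E| = 3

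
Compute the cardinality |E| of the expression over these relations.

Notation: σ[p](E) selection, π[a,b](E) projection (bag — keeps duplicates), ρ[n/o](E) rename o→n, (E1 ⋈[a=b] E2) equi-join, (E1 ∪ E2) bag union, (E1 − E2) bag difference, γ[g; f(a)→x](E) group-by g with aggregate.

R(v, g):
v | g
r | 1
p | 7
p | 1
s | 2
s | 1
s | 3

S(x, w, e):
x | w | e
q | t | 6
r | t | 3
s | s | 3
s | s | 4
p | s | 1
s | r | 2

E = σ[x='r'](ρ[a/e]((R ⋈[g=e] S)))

Row counts bottom-up:
  R → 6
  S → 6
  (R ⋈[g=e] S) → 6
  ρ[a/e]((R ⋈[g=e] S)) → 6
  σ[x='r'](ρ[a/e]((R ⋈[g=e] S))) → 1

|E| = 1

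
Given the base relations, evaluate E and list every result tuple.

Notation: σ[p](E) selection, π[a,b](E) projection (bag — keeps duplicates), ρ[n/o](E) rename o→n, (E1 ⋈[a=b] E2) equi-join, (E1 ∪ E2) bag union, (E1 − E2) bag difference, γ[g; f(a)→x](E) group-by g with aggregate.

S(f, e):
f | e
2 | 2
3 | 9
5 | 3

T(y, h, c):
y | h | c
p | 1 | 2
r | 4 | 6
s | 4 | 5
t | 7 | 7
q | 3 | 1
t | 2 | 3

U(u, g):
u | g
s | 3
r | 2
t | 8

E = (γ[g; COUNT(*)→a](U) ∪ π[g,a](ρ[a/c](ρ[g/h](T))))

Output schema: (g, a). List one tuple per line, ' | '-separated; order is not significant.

Stepwise |·|:
  U → 3
  γ[g; COUNT(*)→a](U) → 3
  T → 6
  ρ[g/h](T) → 6
  ρ[a/c](ρ[g/h](T)) → 6
  π[g,a](ρ[a/c](ρ[g/h](T))) → 6
  (γ[g; COUNT(*)→a](U) ∪ π[g,a](ρ[a/c](ρ[g/h](T)))) → 9

== RESULT ==
g | a
1 | 2
2 | 1
2 | 3
3 | 1
3 | 1
4 | 5
4 | 6
7 | 7
8 | 1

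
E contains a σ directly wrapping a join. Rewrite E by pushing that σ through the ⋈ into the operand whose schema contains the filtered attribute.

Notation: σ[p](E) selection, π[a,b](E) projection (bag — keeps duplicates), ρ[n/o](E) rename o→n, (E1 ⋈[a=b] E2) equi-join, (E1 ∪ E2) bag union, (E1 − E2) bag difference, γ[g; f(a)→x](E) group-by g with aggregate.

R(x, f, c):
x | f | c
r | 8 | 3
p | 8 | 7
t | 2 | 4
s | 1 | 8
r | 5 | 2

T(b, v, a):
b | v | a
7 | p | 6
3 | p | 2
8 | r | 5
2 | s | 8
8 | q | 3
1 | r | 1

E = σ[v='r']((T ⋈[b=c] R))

σ filters on v, owned by the left side.
E' = (σ[v='r'](T) ⋈[b=c] R)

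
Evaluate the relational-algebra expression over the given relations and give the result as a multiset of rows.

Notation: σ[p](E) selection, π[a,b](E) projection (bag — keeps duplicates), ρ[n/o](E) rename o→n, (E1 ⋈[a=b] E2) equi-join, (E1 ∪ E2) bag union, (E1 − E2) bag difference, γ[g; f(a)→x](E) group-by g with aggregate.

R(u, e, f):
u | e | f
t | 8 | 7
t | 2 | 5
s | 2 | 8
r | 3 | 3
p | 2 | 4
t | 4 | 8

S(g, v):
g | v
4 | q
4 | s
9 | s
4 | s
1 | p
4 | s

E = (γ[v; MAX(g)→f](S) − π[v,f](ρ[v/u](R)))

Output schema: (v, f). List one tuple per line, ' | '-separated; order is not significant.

Subexpression sizes:
  S → 6
  γ[v; MAX(g)→f](S) → 3
  R → 6
  ρ[v/u](R) → 6
  π[v,f](ρ[v/u](R)) → 6
  (γ[v; MAX(g)→f](S) − π[v,f](ρ[v/u](R))) → 3

== RESULT ==
v | f
p | 1
q | 4
s | 9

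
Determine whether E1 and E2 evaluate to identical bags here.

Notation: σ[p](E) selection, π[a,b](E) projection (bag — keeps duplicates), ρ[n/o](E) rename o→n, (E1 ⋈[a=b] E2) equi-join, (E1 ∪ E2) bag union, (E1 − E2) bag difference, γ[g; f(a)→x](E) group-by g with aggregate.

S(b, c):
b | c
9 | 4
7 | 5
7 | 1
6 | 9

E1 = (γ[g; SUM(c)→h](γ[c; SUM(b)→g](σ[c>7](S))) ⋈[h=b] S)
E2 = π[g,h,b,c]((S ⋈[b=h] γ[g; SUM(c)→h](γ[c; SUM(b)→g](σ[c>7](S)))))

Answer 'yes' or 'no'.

E1 row counts bottom-up:
  S → 4
  σ[c>7](S) → 1
  γ[c; SUM(b)→g](σ[c>7](S)) → 1
  γ[g; SUM(c)→h](γ[c; SUM(b)→g](σ[c>7](S))) → 1
  S → 4
  (γ[g; SUM(c)→h](γ[c; SUM(b)→g](σ[c>7](S))) ⋈[h=b] S) → 1
E2 row counts bottom-up:
  S → 4
  S → 4
  σ[c>7](S) → 1
  γ[c; SUM(b)→g](σ[c>7](S)) → 1
  γ[g; SUM(c)→h](γ[c; SUM(b)→g](σ[c>7](S))) → 1
  (S ⋈[b=h] γ[g; SUM(c)→h](γ[c; SUM(b)→g](σ[c>7](S)))) → 1
  π[g,h,b,c]((S ⋈[b=h] γ[g; SUM(c)→h](γ[c; SUM(b)→g](σ[c>7](S))))) → 1

E1 and E2 produce the same multiset:
g | h | b | c
6 | 9 | 9 | 4

yes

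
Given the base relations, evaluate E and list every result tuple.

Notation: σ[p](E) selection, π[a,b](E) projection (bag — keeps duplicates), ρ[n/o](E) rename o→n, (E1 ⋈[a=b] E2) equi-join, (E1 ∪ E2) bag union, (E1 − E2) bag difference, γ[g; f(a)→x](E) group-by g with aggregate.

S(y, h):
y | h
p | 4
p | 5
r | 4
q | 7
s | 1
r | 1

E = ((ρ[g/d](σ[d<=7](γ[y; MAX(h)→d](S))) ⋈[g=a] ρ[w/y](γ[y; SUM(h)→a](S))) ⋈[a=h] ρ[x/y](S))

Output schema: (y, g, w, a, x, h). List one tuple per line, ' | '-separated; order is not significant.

Subexpression sizes:
  S → 6
  γ[y; MAX(h)→d](S) → 4
  σ[d<=7](γ[y; MAX(h)→d](S)) → 4
  ρ[g/d](σ[d<=7](γ[y; MAX(h)→d](S))) → 4
  S → 6
  γ[y; SUM(h)→a](S) → 4
  ρ[w/y](γ[y; SUM(h)→a](S)) → 4
  (ρ[g/d](σ[d<=7](γ[y; MAX(h)→d](S))) ⋈[g=a] ρ[w/y](γ[y; SUM(h)→a](S))) → 3
  S → 6
  ρ[x/y](S) → 6
  ((ρ[g/d](σ[d<=7](γ[y; MAX(h)→d](S))) ⋈[g=a] ρ[w/y](γ[y; SUM(h)→a](S))) ⋈[a=h] ρ[x/y](S)) → 4

== RESULT ==
y | g | w | a | x | h
p | 5 | r | 5 | p | 5
q | 7 | q | 7 | q | 7
s | 1 | s | 1 | r | 1
s | 1 | s | 1 | s | 1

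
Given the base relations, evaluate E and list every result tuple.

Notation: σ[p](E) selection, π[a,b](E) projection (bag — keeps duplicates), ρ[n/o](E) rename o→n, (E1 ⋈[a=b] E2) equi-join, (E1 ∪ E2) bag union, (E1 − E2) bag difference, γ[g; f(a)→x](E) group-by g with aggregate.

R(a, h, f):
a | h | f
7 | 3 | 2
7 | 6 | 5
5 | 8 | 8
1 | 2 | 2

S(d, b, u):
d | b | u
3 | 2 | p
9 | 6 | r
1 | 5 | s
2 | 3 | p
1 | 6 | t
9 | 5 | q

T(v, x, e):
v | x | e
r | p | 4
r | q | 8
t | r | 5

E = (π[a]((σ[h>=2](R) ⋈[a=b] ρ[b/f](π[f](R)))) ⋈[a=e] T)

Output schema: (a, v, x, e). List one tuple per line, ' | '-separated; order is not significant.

Row counts bottom-up:
  R → 4
  σ[h>=2](R) → 4
  R → 4
  π[f](R) → 4
  ρ[b/f](π[f](R)) → 4
  (σ[h>=2](R) ⋈[a=b] ρ[b/f](π[f](R))) → 1
  π[a]((σ[h>=2](R) ⋈[a=b] ρ[b/f](π[f](R)))) → 1
  T → 3
  (π[a]((σ[h>=2](R) ⋈[a=b] ρ[b/f](π[f](R)))) ⋈[a=e] T) → 1

== RESULT ==
a | v | x | e
5 | t | r | 5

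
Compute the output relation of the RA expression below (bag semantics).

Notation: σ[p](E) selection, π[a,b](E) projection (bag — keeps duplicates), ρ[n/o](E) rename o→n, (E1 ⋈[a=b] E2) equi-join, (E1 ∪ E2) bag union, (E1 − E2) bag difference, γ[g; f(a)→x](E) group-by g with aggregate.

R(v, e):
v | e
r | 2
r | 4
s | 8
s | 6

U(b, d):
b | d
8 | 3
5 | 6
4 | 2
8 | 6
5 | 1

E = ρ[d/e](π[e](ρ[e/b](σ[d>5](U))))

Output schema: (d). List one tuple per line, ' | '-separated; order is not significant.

Per-node cardinality:
  U → 5
  σ[d>5](U) → 2
  ρ[e/b](σ[d>5](U)) → 2
  π[e](ρ[e/b](σ[d>5](U))) → 2
  ρ[d/e](π[e](ρ[e/b](σ[d>5](U)))) → 2

== RESULT ==
d
5
8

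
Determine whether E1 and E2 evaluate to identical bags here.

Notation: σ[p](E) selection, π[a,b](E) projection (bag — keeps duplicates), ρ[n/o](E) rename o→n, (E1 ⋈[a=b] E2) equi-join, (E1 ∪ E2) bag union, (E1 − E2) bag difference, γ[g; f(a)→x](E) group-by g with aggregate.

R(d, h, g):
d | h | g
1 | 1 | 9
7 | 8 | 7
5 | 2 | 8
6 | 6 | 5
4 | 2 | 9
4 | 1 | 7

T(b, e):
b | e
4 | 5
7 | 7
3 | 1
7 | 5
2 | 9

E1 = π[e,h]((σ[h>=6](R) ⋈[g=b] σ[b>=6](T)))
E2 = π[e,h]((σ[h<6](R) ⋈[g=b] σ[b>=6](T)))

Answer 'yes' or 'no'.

E1 row counts bottom-up:
  R → 6
  σ[h>=6](R) → 2
  T → 5
  σ[b>=6](T) → 2
  (σ[h>=6](R) ⋈[g=b] σ[b>=6](T)) → 2
  π[e,h]((σ[h>=6](R) ⋈[g=b] σ[b>=6](T))) → 2
E2 row counts bottom-up:
  R → 6
  σ[h<6](R) → 4
  T → 5
  σ[b>=6](T) → 2
  (σ[h<6](R) ⋈[g=b] σ[b>=6](T)) → 2
  π[e,h]((σ[h<6](R) ⋈[g=b] σ[b>=6](T))) → 2

E1 result:
e | h
5 | 8
7 | 8
E2 result:
e | h
5 | 1
7 | 1
Witness: (7, 1) appears 0× in E1 but 1× in E2.

no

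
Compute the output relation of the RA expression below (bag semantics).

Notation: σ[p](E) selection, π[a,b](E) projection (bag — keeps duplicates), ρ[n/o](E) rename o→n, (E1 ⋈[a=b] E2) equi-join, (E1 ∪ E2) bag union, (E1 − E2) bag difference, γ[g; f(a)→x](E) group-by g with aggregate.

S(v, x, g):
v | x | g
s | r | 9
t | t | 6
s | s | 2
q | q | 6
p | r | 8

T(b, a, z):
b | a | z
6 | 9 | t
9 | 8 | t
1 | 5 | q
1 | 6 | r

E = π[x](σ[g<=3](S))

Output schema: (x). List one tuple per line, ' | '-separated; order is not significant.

Stepwise |·|:
  S → 5
  σ[g<=3](S) → 1
  π[x](σ[g<=3](S)) → 1

== RESULT ==
x
s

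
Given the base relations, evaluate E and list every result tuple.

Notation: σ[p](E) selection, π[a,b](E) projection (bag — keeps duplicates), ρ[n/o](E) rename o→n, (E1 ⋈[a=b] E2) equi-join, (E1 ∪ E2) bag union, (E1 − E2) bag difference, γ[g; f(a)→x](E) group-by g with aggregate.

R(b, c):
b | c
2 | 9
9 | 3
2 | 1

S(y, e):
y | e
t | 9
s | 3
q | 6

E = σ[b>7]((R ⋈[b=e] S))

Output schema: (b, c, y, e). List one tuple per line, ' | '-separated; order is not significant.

Row counts bottom-up:
  R → 3
  S → 3
  (R ⋈[b=e] S) → 1
  σ[b>7]((R ⋈[b=e] S)) → 1

== RESULT ==
b | c | y | e
9 | 3 | t | 9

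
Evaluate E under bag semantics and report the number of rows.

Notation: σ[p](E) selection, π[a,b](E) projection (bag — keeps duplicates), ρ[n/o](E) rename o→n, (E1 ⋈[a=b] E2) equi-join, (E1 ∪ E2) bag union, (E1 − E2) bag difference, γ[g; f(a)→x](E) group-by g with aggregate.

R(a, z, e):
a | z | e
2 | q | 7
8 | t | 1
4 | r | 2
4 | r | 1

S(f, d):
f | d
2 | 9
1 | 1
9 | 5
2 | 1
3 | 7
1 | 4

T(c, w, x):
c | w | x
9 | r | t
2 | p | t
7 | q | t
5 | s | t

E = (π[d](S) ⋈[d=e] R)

Row counts bottom-up:
  S → 6
  π[d](S) → 6
  R → 4
  (π[d](S) ⋈[d=e] R) → 5

|E| = 5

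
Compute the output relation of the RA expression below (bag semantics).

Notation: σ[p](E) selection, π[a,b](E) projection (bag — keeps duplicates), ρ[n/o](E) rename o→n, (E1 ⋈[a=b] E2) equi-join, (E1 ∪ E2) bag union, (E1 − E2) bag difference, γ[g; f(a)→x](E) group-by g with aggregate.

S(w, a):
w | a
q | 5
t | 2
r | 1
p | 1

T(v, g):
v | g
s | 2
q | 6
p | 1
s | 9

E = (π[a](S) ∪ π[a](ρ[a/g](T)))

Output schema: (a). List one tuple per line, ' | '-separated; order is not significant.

Per-node cardinality:
  S → 4
  π[a](S) → 4
  T → 4
  ρ[a/g](T) → 4
  π[a](ρ[a/g](T)) → 4
  (π[a](S) ∪ π[a](ρ[a/g](T))) → 8

== RESULT ==
a
1
1
1
2
2
5
6
9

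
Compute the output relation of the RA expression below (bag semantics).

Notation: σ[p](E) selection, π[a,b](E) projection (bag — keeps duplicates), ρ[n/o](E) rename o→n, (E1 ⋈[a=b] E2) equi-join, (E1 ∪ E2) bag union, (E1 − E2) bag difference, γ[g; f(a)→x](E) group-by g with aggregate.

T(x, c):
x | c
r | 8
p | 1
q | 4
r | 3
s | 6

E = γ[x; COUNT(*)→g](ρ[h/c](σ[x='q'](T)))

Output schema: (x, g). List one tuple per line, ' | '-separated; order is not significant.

Stepwise |·|:
  T → 5
  σ[x='q'](T) → 1
  ρ[h/c](σ[x='q'](T)) → 1
  γ[x; COUNT(*)→g](ρ[h/c](σ[x='q'](T))) → 1

== RESULT ==
x | g
q | 1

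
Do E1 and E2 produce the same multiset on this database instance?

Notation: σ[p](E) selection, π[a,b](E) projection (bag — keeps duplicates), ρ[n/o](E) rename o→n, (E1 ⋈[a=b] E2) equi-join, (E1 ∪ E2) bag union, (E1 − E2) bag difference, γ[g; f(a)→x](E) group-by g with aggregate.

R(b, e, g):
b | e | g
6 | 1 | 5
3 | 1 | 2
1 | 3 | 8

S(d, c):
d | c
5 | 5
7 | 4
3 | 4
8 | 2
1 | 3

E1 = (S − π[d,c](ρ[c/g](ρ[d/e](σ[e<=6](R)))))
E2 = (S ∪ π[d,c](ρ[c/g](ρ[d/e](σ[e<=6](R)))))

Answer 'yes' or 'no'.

E1 row counts bottom-up:
  S → 5
  R → 3
  σ[e<=6](R) → 3
  ρ[d/e](σ[e<=6](R)) → 3
  ρ[c/g](ρ[d/e](σ[e<=6](R))) → 3
  π[d,c](ρ[c/g](ρ[d/e](σ[e<=6](R)))) → 3
  (S − π[d,c](ρ[c/g](ρ[d/e](σ[e<=6](R))))) → 5
E2 row counts bottom-up:
  S → 5
  R → 3
  σ[e<=6](R) → 3
  ρ[d/e](σ[e<=6](R)) → 3
  ρ[c/g](ρ[d/e](σ[e<=6](R))) → 3
  π[d,c](ρ[c/g](ρ[d/e](σ[e<=6](R)))) → 3
  (S ∪ π[d,c](ρ[c/g](ρ[d/e](σ[e<=6](R))))) → 8

E1 result:
d | c
1 | 3
3 | 4
5 | 5
7 | 4
8 | 2
E2 result:
d | c
1 | 2
1 | 3
1 | 5
3 | 4
3 | 8
5 | 5
7 | 4
8 | 2
Witness: (3, 8) appears 0× in E1 but 1× in E2.

no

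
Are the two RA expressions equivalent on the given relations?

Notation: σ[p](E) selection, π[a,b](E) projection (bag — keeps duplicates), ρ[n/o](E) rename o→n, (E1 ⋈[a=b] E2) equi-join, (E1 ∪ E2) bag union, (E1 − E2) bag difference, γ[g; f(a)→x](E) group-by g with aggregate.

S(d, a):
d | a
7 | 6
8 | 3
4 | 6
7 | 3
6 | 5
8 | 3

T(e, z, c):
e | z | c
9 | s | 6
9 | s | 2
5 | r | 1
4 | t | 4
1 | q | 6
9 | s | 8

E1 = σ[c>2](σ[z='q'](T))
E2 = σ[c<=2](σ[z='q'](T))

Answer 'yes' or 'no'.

E1 per-node cardinality:
  T → 6
  σ[z='q'](T) → 1
  σ[c>2](σ[z='q'](T)) → 1
E2 per-node cardinality:
  T → 6
  σ[z='q'](T) → 1
  σ[c<=2](σ[z='q'](T)) → 0

E1 result:
e | z | c
1 | q | 6
E2 result:
e | z | c
(0 rows)
Witness: (1, 'q', 6) appears 1× in E1 but 0× in E2.

no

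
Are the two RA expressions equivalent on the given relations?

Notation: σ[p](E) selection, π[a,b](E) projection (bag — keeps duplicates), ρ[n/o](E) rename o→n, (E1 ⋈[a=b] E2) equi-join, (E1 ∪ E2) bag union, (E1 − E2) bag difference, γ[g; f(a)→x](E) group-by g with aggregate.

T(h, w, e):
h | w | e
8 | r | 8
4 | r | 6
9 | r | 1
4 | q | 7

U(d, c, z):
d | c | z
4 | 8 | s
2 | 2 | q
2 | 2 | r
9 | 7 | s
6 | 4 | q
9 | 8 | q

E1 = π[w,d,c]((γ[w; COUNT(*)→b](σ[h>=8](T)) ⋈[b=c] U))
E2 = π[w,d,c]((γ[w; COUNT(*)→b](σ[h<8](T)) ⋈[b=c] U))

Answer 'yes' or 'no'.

E1 row counts bottom-up:
  T → 4
  σ[h>=8](T) → 2
  γ[w; COUNT(*)→b](σ[h>=8](T)) → 1
  U → 6
  (γ[w; COUNT(*)→b](σ[h>=8](T)) ⋈[b=c] U) → 2
  π[w,d,c]((γ[w; COUNT(*)→b](σ[h>=8](T)) ⋈[b=c] U)) → 2
E2 row counts bottom-up:
  T → 4
  σ[h<8](T) → 2
  γ[w; COUNT(*)→b](σ[h<8](T)) → 2
  U → 6
  (γ[w; COUNT(*)→b](σ[h<8](T)) ⋈[b=c] U) → 0
  π[w,d,c]((γ[w; COUNT(*)→b](σ[h<8](T)) ⋈[b=c] U)) → 0

E1 result:
w | d | c
r | 2 | 2
r | 2 | 2
E2 result:
w | d | c
(0 rows)
Witness: ('r', 2, 2) appears 2× in E1 but 0× in E2.

no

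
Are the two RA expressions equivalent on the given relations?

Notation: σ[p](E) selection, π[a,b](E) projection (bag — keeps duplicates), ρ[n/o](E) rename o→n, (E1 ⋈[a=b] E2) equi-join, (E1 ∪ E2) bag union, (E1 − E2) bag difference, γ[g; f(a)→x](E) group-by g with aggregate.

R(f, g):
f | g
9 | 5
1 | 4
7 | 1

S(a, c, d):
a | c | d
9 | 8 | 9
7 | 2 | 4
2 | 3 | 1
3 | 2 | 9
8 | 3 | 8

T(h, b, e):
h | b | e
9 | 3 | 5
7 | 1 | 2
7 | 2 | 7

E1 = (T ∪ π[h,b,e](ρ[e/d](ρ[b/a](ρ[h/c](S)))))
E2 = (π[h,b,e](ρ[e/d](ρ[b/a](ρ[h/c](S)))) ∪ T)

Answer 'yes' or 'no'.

E1 row counts bottom-up:
  T → 3
  S → 5
  ρ[h/c](S) → 5
  ρ[b/a](ρ[h/c](S)) → 5
  ρ[e/d](ρ[b/a](ρ[h/c](S))) → 5
  π[h,b,e](ρ[e/d](ρ[b/a](ρ[h/c](S)))) → 5
  (T ∪ π[h,b,e](ρ[e/d](ρ[b/a](ρ[h/c](S))))) → 8
E2 row counts bottom-up:
  S → 5
  ρ[h/c](S) → 5
  ρ[b/a](ρ[h/c](S)) → 5
  ρ[e/d](ρ[b/a](ρ[h/c](S))) → 5
  π[h,b,e](ρ[e/d](ρ[b/a](ρ[h/c](S)))) → 5
  T → 3
  (π[h,b,e](ρ[e/d](ρ[b/a](ρ[h/c](S)))) ∪ T) → 8

E1 and E2 produce the same multiset:
h | b | e
2 | 3 | 9
2 | 7 | 4
3 | 2 | 1
3 | 8 | 8
7 | 1 | 2
7 | 2 | 7
8 | 9 | 9
9 | 3 | 5

yes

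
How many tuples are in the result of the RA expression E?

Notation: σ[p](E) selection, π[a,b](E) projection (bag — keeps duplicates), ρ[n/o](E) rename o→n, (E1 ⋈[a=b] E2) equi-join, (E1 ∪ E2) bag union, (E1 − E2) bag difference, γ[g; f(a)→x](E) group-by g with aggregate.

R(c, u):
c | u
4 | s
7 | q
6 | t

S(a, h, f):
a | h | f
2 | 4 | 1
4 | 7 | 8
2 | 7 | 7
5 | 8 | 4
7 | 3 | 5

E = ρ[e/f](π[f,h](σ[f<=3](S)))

Stepwise |·|:
  S → 5
  σ[f<=3](S) → 1
  π[f,h](σ[f<=3](S)) → 1
  ρ[e/f](π[f,h](σ[f<=3](S))) → 1

|E| = 1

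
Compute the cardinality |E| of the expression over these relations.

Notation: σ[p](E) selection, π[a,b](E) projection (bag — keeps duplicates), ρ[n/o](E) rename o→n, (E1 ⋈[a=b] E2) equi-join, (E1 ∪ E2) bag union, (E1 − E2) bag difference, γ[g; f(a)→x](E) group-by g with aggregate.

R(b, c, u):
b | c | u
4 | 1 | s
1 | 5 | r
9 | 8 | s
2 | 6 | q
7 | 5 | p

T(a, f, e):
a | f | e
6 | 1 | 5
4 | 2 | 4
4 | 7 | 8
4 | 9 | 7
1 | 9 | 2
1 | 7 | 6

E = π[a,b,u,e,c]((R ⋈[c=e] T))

Stepwise |·|:
  R → 5
  T → 6
  (R ⋈[c=e] T) → 4
  π[a,b,u,e,c]((R ⋈[c=e] T)) → 4

|E| = 4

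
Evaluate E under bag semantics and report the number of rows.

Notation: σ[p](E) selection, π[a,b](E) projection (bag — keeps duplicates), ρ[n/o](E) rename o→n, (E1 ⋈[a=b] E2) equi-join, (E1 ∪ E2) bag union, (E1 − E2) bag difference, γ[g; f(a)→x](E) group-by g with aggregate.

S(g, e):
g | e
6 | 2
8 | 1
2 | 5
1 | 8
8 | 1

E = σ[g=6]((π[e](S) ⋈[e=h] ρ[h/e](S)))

Subexpression sizes:
  S → 5
  π[e](S) → 5
  S → 5
  ρ[h/e](S) → 5
  (π[e](S) ⋈[e=h] ρ[h/e](S)) → 7
  σ[g=6]((π[e](S) ⋈[e=h] ρ[h/e](S))) → 1

|E| = 1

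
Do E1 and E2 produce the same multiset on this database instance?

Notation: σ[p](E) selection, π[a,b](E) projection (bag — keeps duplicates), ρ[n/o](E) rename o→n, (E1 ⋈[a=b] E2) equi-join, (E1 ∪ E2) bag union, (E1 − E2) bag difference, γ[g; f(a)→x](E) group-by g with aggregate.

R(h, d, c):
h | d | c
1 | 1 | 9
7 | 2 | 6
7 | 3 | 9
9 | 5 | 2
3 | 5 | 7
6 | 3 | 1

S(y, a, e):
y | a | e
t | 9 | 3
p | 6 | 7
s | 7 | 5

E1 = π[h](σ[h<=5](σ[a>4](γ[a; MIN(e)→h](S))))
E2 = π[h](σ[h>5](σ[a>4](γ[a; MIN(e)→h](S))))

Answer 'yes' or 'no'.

E1 per-node cardinality:
  S → 3
  γ[a; MIN(e)→h](S) → 3
  σ[a>4](γ[a; MIN(e)→h](S)) → 3
  σ[h<=5](σ[a>4](γ[a; MIN(e)→h](S))) → 2
  π[h](σ[h<=5](σ[a>4](γ[a; MIN(e)→h](S)))) → 2
E2 per-node cardinality:
  S → 3
  γ[a; MIN(e)→h](S) → 3
  σ[a>4](γ[a; MIN(e)→h](S)) → 3
  σ[h>5](σ[a>4](γ[a; MIN(e)→h](S))) → 1
  π[h](σ[h>5](σ[a>4](γ[a; MIN(e)→h](S)))) → 1

E1 result:
h
3
5
E2 result:
h
7
Witness: (7,) appears 0× in E1 but 1× in E2.

no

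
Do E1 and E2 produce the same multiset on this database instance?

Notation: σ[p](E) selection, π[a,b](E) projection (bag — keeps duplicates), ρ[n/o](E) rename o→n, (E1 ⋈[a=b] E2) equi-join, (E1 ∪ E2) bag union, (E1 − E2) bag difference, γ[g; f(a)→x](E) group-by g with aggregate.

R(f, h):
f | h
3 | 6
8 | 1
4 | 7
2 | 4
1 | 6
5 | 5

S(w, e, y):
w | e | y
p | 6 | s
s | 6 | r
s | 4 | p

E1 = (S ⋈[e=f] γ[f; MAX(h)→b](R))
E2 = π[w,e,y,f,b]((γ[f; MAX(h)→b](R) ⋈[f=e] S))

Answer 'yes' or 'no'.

E1 per-node cardinality:
  S → 3
  R → 6
  γ[f; MAX(h)→b](R) → 6
  (S ⋈[e=f] γ[f; MAX(h)→b](R)) → 1
E2 per-node cardinality:
  R → 6
  γ[f; MAX(h)→b](R) → 6
  S → 3
  (γ[f; MAX(h)→b](R) ⋈[f=e] S) → 1
  π[w,e,y,f,b]((γ[f; MAX(h)→b](R) ⋈[f=e] S)) → 1

E1 and E2 produce the same multiset:
w | e | y | f | b
s | 4 | p | 4 | 7

yes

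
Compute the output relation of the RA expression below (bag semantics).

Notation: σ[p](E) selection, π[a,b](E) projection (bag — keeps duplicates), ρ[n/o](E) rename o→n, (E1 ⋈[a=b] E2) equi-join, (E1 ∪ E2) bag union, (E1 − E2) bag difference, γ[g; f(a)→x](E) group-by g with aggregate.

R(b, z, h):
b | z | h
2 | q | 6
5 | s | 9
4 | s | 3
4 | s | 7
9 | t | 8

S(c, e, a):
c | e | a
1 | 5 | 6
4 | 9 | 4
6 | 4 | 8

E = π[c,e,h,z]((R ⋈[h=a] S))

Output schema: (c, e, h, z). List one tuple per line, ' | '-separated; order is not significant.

Subexpression sizes:
  R → 5
  S → 3
  (R ⋈[h=a] S) → 2
  π[c,e,h,z]((R ⋈[h=a] S)) → 2

== RESULT ==
c | e | h | z
1 | 5 | 6 | q
6 | 4 | 8 | t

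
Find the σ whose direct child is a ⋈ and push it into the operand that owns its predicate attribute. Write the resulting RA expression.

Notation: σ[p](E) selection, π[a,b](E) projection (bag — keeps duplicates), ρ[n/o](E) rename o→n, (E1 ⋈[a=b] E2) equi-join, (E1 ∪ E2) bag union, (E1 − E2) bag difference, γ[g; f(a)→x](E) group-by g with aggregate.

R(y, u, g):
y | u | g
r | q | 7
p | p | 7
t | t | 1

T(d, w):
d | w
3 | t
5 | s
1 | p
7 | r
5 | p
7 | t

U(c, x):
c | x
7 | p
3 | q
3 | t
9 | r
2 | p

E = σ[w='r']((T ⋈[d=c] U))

σ filters on w, owned by the left side.
E' = (σ[w='r'](T) ⋈[d=c] U)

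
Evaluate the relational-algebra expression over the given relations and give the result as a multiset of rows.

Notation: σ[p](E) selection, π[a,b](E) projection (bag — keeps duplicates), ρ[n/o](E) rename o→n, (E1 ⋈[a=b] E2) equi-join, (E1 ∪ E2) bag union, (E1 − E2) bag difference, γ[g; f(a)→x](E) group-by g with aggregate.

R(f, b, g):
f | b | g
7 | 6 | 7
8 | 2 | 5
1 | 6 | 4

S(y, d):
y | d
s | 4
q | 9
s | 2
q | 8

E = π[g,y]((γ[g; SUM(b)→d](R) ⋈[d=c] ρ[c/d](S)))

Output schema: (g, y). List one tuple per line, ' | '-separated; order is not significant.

Subexpression sizes:
  R → 3
  γ[g; SUM(b)→d](R) → 3
  S → 4
  ρ[c/d](S) → 4
  (γ[g; SUM(b)→d](R) ⋈[d=c] ρ[c/d](S)) → 1
  π[g,y]((γ[g; SUM(b)→d](R) ⋈[d=c] ρ[c/d](S))) → 1

== RESULT ==
g | y
5 | s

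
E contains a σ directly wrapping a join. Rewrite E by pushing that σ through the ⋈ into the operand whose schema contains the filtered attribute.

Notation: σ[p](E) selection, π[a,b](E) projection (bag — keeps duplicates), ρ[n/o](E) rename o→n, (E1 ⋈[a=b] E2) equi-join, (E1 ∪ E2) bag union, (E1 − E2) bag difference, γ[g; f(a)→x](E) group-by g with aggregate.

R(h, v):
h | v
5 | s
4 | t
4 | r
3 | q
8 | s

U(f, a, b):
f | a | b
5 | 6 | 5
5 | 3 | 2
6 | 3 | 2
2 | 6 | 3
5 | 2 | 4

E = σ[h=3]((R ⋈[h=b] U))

σ filters on h, owned by the left side.
E' = (σ[h=3](R) ⋈[h=b] U)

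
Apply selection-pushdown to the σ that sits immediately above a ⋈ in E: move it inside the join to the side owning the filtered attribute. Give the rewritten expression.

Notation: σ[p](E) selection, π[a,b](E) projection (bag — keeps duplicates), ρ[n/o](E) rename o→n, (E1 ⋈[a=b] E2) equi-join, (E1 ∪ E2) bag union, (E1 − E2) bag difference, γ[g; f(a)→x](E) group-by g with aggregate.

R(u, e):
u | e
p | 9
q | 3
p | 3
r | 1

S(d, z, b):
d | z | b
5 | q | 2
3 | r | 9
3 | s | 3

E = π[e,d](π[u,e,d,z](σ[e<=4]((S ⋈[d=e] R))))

σ filters on e, owned by the right side.
E' = π[e,d](π[u,e,d,z]((S ⋈[d=e] σ[e<=4](R))))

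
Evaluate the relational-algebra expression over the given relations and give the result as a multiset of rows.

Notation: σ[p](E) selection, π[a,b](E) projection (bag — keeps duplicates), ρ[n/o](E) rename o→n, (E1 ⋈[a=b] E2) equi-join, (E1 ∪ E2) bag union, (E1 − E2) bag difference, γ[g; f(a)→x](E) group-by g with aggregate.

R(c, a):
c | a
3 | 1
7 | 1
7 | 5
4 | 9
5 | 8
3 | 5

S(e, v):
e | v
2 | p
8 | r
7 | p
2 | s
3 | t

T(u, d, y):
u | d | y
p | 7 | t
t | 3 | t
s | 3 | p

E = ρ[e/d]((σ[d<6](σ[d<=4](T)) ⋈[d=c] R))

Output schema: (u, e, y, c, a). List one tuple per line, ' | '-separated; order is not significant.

Stepwise |·|:
  T → 3
  σ[d<=4](T) → 2
  σ[d<6](σ[d<=4](T)) → 2
  R → 6
  (σ[d<6](σ[d<=4](T)) ⋈[d=c] R) → 4
  ρ[e/d]((σ[d<6](σ[d<=4](T)) ⋈[d=c] R)) → 4

== RESULT ==
u | e | y | c | a
s | 3 | p | 3 | 1
s | 3 | p | 3 | 5
t | 3 | t | 3 | 1
t | 3 | t | 3 | 5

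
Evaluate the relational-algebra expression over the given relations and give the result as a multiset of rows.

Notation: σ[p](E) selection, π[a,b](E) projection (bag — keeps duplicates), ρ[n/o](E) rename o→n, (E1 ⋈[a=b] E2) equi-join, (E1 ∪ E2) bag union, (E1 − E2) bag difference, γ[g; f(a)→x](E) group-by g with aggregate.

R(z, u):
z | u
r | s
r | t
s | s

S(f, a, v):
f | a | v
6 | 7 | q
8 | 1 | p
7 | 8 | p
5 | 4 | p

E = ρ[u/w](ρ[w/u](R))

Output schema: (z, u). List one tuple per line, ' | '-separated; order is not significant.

Per-node cardinality:
  R → 3
  ρ[w/u](R) → 3
  ρ[u/w](ρ[w/u](R)) → 3

== RESULT ==
z | u
r | s
r | t
s | s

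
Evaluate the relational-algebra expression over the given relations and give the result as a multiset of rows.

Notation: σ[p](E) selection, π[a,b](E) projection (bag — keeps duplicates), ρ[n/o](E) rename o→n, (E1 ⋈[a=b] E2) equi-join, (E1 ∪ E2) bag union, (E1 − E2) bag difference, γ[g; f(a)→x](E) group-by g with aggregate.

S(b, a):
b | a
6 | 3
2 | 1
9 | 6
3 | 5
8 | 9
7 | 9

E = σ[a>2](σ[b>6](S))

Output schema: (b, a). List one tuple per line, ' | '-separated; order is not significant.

Per-node cardinality:
  S → 6
  σ[b>6](S) → 3
  σ[a>2](σ[b>6](S)) → 3

== RESULT ==
b | a
7 | 9
8 | 9
9 | 6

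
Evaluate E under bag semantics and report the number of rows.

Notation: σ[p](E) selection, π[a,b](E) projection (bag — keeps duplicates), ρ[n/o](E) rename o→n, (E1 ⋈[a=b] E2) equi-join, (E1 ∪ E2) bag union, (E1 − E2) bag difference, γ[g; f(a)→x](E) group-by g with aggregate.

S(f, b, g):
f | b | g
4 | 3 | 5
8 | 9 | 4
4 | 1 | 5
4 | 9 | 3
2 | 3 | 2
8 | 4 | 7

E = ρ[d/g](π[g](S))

Subexpression sizes:
  S → 6
  π[g](S) → 6
  ρ[d/g](π[g](S)) → 6

|E| = 6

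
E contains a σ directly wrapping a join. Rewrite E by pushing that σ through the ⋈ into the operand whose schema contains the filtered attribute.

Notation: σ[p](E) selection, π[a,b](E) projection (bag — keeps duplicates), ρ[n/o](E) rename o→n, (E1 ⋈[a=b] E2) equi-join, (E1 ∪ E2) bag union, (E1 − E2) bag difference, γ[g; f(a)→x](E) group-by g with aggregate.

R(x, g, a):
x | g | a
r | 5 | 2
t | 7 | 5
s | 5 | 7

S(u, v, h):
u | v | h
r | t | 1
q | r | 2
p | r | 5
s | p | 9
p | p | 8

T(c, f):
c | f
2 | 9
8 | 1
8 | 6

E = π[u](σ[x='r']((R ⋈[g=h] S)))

σ filters on x, owned by the left side.
E' = π[u]((σ[x='r'](R) ⋈[g=h] S))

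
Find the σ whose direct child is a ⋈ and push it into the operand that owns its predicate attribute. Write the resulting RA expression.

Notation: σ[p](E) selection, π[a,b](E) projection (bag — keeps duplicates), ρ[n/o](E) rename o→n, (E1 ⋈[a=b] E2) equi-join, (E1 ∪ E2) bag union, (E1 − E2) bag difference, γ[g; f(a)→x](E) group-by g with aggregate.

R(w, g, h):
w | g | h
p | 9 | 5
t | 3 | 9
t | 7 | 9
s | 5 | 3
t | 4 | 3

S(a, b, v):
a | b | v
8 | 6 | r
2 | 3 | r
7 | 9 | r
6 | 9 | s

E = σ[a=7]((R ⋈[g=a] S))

σ filters on a, owned by the right side.
E' = (R ⋈[g=a] σ[a=7](S))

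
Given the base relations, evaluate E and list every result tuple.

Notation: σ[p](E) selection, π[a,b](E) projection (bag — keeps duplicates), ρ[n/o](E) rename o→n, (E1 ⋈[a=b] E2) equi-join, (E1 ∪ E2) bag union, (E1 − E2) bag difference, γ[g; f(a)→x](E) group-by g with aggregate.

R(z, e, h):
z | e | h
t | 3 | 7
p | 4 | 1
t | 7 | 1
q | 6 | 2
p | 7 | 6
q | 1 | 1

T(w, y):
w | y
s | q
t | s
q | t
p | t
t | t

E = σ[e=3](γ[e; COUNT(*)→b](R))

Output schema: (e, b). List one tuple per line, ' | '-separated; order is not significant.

Row counts bottom-up:
  R → 6
  γ[e; COUNT(*)→b](R) → 5
  σ[e=3](γ[e; COUNT(*)→b](R)) → 1

== RESULT ==
e | b
3 | 1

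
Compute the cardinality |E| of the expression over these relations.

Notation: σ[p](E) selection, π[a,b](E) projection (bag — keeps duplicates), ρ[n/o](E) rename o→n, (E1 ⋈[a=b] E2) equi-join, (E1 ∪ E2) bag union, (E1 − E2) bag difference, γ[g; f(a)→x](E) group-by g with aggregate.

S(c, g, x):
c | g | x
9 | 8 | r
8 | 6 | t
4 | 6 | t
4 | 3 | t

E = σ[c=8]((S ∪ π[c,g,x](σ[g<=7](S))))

Row counts bottom-up:
  S → 4
  S → 4
  σ[g<=7](S) → 3
  π[c,g,x](σ[g<=7](S)) → 3
  (S ∪ π[c,g,x](σ[g<=7](S))) → 7
  σ[c=8]((S ∪ π[c,g,x](σ[g<=7](S)))) → 2

|E| = 2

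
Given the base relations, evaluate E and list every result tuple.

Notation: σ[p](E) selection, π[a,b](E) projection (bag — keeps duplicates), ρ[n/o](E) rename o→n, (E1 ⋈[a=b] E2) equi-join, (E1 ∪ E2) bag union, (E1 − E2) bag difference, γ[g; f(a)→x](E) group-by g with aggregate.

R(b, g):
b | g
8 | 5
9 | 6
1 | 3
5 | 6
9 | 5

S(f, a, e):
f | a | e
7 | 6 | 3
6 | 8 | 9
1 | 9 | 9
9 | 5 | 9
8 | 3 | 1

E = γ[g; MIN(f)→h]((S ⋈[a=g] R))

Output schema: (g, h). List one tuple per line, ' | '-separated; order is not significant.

Subexpression sizes:
  S → 5
  R → 5
  (S ⋈[a=g] R) → 5
  γ[g; MIN(f)→h]((S ⋈[a=g] R)) → 3

== RESULT ==
g | h
3 | 8
5 | 9
6 | 7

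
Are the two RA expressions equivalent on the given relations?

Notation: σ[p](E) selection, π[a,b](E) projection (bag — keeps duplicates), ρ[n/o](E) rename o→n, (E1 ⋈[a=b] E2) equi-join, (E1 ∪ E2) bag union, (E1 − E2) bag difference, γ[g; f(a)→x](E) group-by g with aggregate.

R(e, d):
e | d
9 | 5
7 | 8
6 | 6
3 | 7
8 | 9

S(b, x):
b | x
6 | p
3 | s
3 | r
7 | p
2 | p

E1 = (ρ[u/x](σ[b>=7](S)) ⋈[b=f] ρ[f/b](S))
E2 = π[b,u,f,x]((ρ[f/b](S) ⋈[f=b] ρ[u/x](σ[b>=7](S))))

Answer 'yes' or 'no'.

E1 row counts bottom-up:
  S → 5
  σ[b>=7](S) → 1
  ρ[u/x](σ[b>=7](S)) → 1
  S → 5
  ρ[f/b](S) → 5
  (ρ[u/x](σ[b>=7](S)) ⋈[b=f] ρ[f/b](S)) → 1
E2 row counts bottom-up:
  S → 5
  ρ[f/b](S) → 5
  S → 5
  σ[b>=7](S) → 1
  ρ[u/x](σ[b>=7](S)) → 1
  (ρ[f/b](S) ⋈[f=b] ρ[u/x](σ[b>=7](S))) → 1
  π[b,u,f,x]((ρ[f/b](S) ⋈[f=b] ρ[u/x](σ[b>=7](S)))) → 1

E1 and E2 produce the same multiset:
b | u | f | x
7 | p | 7 | p

yes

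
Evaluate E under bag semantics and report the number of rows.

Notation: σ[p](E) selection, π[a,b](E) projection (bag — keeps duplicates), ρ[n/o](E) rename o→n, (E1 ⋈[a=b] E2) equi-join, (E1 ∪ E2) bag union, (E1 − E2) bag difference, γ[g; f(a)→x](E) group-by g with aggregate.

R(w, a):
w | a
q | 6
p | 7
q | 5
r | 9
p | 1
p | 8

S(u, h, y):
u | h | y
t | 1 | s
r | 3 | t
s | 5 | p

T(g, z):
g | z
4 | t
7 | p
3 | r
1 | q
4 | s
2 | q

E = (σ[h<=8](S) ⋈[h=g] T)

Row counts bottom-up:
  S → 3
  σ[h<=8](S) → 3
  T → 6
  (σ[h<=8](S) ⋈[h=g] T) → 2

|E| = 2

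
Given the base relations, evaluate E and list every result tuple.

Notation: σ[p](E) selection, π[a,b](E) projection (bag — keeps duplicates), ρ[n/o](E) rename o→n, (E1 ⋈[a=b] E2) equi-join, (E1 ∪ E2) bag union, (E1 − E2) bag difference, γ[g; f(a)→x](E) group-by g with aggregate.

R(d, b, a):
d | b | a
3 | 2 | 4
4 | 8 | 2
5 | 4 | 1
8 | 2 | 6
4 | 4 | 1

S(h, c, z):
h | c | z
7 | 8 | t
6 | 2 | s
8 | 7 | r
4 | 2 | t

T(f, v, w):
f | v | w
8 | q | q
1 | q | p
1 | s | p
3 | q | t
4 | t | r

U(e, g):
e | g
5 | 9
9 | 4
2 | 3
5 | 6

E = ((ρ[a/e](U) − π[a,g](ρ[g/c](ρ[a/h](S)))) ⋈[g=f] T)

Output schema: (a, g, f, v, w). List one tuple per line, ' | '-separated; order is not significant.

Per-node cardinality:
  U → 4
  ρ[a/e](U) → 4
  S → 4
  ρ[a/h](S) → 4
  ρ[g/c](ρ[a/h](S)) → 4
  π[a,g](ρ[g/c](ρ[a/h](S))) → 4
  (ρ[a/e](U) − π[a,g](ρ[g/c](ρ[a/h](S)))) → 4
  T → 5
  ((ρ[a/e](U) − π[a,g](ρ[g/c](ρ[a/h](S)))) ⋈[g=f] T) → 2

== RESULT ==
a | g | f | v | w
2 | 3 | 3 | q | t
9 | 4 | 4 | t | r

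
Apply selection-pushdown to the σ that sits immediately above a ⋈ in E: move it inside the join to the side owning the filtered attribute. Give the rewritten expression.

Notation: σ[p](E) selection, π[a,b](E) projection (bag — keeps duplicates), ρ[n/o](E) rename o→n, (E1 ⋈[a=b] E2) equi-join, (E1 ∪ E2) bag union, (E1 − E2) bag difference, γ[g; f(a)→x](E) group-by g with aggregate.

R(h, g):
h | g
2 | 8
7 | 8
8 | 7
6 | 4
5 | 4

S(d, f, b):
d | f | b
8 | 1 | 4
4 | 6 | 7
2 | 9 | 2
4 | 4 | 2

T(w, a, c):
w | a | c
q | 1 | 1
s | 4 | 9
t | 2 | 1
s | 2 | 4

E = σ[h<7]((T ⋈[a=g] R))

σ filters on h, owned by the right side.
E' = (T ⋈[a=g] σ[h<7](R))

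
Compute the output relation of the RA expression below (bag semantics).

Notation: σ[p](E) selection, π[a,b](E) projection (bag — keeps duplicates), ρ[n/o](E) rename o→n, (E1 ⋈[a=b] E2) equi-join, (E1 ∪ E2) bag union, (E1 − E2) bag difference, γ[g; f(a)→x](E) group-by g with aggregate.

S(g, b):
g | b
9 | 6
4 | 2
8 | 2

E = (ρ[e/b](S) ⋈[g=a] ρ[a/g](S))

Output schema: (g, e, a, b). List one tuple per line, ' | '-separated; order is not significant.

Stepwise |·|:
  S → 3
  ρ[e/b](S) → 3
  S → 3
  ρ[a/g](S) → 3
  (ρ[e/b](S) ⋈[g=a] ρ[a/g](S)) → 3

== RESULT ==
g | e | a | b
4 | 2 | 4 | 2
8 | 2 | 8 | 2
9 | 6 | 9 | 6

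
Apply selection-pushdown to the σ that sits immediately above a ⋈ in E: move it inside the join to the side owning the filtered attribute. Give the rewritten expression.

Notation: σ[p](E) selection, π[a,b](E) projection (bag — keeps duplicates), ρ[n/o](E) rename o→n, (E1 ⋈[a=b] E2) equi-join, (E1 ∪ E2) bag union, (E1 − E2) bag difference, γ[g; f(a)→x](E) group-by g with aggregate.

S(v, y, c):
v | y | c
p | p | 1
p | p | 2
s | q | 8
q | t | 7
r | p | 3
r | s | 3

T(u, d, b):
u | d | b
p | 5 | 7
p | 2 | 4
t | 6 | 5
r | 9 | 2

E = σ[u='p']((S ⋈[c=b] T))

σ filters on u, owned by the right side.
E' = (S ⋈[c=b] σ[u='p'](T))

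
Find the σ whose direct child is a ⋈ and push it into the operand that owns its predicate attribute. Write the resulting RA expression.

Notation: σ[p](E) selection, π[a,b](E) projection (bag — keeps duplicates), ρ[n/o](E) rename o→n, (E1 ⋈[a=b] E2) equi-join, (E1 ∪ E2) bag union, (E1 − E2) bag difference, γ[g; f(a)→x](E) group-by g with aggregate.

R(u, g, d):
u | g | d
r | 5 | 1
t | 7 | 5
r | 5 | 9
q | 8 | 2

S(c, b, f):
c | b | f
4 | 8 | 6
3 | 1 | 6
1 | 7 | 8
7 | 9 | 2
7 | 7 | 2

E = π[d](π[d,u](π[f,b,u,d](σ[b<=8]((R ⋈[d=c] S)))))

σ filters on b, owned by the right side.
E' = π[d](π[d,u](π[f,b,u,d]((R ⋈[d=c] σ[b<=8](S)))))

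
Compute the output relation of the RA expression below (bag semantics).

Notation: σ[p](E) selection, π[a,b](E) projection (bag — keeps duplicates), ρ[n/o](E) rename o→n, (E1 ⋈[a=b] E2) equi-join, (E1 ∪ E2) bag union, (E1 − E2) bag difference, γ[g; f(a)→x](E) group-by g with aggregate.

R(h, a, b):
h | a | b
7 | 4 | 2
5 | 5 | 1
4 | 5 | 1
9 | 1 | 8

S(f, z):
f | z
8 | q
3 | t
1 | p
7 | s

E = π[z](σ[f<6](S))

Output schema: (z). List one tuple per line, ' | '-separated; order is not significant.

Row counts bottom-up:
  S → 4
  σ[f<6](S) → 2
  π[z](σ[f<6](S)) → 2

== RESULT ==
z
p
t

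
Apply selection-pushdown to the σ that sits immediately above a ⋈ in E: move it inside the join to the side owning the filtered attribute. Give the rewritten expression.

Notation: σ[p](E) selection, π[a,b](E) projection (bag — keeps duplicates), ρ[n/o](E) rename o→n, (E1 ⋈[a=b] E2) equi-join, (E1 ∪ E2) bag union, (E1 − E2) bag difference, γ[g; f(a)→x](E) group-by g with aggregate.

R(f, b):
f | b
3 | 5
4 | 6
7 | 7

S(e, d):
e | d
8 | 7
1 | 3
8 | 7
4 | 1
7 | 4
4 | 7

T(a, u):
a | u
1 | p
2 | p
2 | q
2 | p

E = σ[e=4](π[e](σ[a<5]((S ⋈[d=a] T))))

σ filters on a, owned by the right side.
E' = σ[e=4](π[e]((S ⋈[d=a] σ[a<5](T))))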